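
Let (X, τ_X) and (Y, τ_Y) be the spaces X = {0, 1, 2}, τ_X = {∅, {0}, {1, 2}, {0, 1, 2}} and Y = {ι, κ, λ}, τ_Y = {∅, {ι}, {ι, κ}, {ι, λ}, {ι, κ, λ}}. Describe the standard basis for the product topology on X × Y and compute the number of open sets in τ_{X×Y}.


Basis B = {∅ × ∅, {0} × {ι}, {0} × {ι, κ}, {0} × {ι, λ}, {1, 2} × {ι}, {0} × {ι, κ, λ}, {0, 1, 2} × {ι}, {1, 2} × {ι, κ}, {1, 2} × {ι, λ}, {0, 1, 2} × {ι, κ}, {0, 1, 2} × {ι, λ}, {1, 2} × {ι, κ, λ}, {0, 1, 2} × {ι, κ, λ}}; |τ_{X×Y}| = 25.

Enumerate products U × V with U ∈ τ_X, V ∈ τ_Y (deduplicated):
  ∅ × ∅ = {} (∅)
  {0} × {ι} = {(0,ι)}
  {0} × {ι, κ} = {(0,ι), (0,κ)}
  {0} × {ι, λ} = {(0,ι), (0,λ)}
  {1, 2} × {ι} = {(1,ι), (2,ι)}
  {0} × {ι, κ, λ} = {(0,ι), (0,κ), (0,λ)}
  {0, 1, 2} × {ι} = {(0,ι), (1,ι), (2,ι)}
  {1, 2} × {ι, κ} = {(1,ι), (1,κ), (2,ι), (2,κ)}
  {1, 2} × {ι, λ} = {(1,ι), (1,λ), (2,ι), (2,λ)}
  {0, 1, 2} × {ι, κ} = {(0,ι), (0,κ), (1,ι), (1,κ), (2,ι), (2,κ)}
  {0, 1, 2} × {ι, λ} = {(0,ι), (0,λ), (1,ι), (1,λ), (2,ι), (2,λ)}
  {1, 2} × {ι, κ, λ} = {(1,ι), (1,κ), (1,λ), (2,ι), (2,κ), (2,λ)}
  {0, 1, 2} × {ι, κ, λ} = {(0,ι), (0,κ), (0,λ), (1,ι), (1,κ), (1,λ), (2,ι), (2,κ), (2,λ)}
These 13 distinct sets form the basis B.
Close under arbitrary unions to get τ_{X×Y}; counting gives |τ_{X×Y}| = 25.


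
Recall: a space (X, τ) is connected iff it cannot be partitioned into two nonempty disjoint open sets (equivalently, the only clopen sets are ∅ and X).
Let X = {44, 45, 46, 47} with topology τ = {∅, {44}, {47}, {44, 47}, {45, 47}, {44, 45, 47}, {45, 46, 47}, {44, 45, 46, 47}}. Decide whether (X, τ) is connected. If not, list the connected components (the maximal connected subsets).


(X, τ) is disconnected; components = [{44}, {45, 46, 47}].

Find clopen sets (U ∈ τ with X ∖ U ∈ τ):
  U = ∅, X ∖ U = {44, 45, 46, 47} — both open, so U is clopen.
  U = {44}, X ∖ U = {45, 46, 47} — both open, so U is clopen.
  U = {45, 46, 47}, X ∖ U = {44} — both open, so U is clopen.
  U = {44, 45, 46, 47}, X ∖ U = ∅ — both open, so U is clopen.
Nontrivial clopen(s) exist: e.g. {44}. So (X, τ) is disconnected.
Compute connected components by grouping points that agree on all clopens:
  component: {44}
  component: {45, 46, 47}


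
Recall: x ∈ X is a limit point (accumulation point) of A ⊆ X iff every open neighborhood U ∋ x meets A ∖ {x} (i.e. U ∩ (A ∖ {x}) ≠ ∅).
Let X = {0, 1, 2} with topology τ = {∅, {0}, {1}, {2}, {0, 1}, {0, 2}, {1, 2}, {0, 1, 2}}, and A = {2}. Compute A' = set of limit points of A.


A' = ∅

For each x ∈ X, list the open sets U ∈ τ with x ∈ U, then check whether U ∩ (A ∖ {x}) ≠ ∅ for every such U.
  x = 0: open {0} ∋ x has {0} ∩ (A ∖ {0}) = ∅, so x is NOT a limit point.
  x = 1: open {1} ∋ x has {1} ∩ (A ∖ {1}) = ∅, so x is NOT a limit point.
  x = 2: open {2} ∋ x has {2} ∩ (A ∖ {2}) = ∅, so x is NOT a limit point.
Collecting: A' = ∅.


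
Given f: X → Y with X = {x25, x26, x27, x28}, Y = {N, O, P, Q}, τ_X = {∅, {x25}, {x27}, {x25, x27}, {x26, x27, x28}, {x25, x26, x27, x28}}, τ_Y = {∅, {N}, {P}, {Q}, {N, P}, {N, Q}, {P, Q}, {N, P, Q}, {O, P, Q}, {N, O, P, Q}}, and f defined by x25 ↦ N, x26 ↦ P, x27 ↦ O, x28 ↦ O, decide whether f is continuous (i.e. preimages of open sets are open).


f is NOT continuous.

Compute f^{-1}(U) for each U ∈ τ_Y:
  U = ∅: f^{-1}(U) = ∅ ∈ τ_X ✓.
  U = {N}: f^{-1}(U) = {x25} ∈ τ_X ✓.
  U = {P}: f^{-1}(U) = {x26} ∉ τ_X ✗.
  U = {Q}: f^{-1}(U) = ∅ ∈ τ_X ✓.
  U = {N, P}: f^{-1}(U) = {x25, x26} ∉ τ_X ✗.
  U = {N, Q}: f^{-1}(U) = {x25} ∈ τ_X ✓.
  U = {P, Q}: f^{-1}(U) = {x26} ∉ τ_X ✗.
  U = {N, P, Q}: f^{-1}(U) = {x25, x26} ∉ τ_X ✗.
  U = {O, P, Q}: f^{-1}(U) = {x26, x27, x28} ∈ τ_X ✓.
  U = {N, O, P, Q}: f^{-1}(U) = {x25, x26, x27, x28} ∈ τ_X ✓.
Found U = {P} with f^{-1}(U) = {x26} not in τ_X. Therefore f is NOT continuous.


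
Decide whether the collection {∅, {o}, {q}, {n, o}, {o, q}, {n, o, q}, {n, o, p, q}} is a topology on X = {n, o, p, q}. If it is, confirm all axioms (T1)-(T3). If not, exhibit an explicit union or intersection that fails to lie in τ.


τ IS a topology on X.

Axiom (T1): ∅ ∈ τ? Yes; X ∈ τ? Yes.
Axiom (T2/T3): check pairwise unions and intersections of members of τ.
All pairwise intersections and unions checked — each lies in τ. Therefore τ satisfies (T1), (T2), (T3): it IS a topology on X.


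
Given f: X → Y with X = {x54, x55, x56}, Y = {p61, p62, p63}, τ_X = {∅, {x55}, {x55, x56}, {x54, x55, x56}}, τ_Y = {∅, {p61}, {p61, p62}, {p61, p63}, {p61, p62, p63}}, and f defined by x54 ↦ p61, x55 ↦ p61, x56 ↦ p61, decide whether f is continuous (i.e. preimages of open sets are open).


f IS continuous.

Compute f^{-1}(U) for each U ∈ τ_Y:
  U = ∅: f^{-1}(U) = ∅ ∈ τ_X ✓.
  U = {p61}: f^{-1}(U) = {x54, x55, x56} ∈ τ_X ✓.
  U = {p61, p62}: f^{-1}(U) = {x54, x55, x56} ∈ τ_X ✓.
  U = {p61, p63}: f^{-1}(U) = {x54, x55, x56} ∈ τ_X ✓.
  U = {p61, p62, p63}: f^{-1}(U) = {x54, x55, x56} ∈ τ_X ✓.
Every preimage lies in τ_X, so f IS continuous.


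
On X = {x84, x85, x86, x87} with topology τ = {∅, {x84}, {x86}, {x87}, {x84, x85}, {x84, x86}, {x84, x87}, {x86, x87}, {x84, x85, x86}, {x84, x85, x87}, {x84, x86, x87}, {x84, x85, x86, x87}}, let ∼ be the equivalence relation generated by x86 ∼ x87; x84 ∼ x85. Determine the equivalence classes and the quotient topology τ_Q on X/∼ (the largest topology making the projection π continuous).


X/∼ = {[x84=x85], [x86=x87]}; |τ_Q| = 4.

Equivalence classes: [x84=x85], [x86=x87].
Quotient map π: X → X/∼ sends x84 ↦ [x84=x85], x85 ↦ [x84=x85], x86 ↦ [x86=x87], x87 ↦ [x86=x87].
For each subset V ⊆ X/∼, compute π^{-1}(V) ⊆ X and check whether π^{-1}(V) ∈ τ. V is open in τ_Q iff π^{-1}(V) ∈ τ.
  V = {}: π^{-1}(V) = ∅ ∈ τ ✓.
  V = {[x84=x85]}: π^{-1}(V) = {x84, x85} ∈ τ ✓.
  V = {[x86=x87]}: π^{-1}(V) = {x86, x87} ∈ τ ✓.
  V = {[x84=x85], [x86=x87]}: π^{-1}(V) = {x84, x85, x86, x87} ∈ τ ✓.
Open sets in the quotient: τ_Q = {{}, {[x84=x85]}, {[x86=x87]}, {[x84=x85], [x86=x87]}} (4 elements).


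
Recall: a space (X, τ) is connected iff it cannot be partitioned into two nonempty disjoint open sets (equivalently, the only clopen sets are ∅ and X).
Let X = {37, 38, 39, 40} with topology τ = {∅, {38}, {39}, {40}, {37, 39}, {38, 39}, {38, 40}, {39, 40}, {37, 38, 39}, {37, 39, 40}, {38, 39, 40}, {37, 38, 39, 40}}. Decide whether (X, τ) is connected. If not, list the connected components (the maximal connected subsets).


(X, τ) is disconnected; components = [{38}, {40}, {37, 39}].

Find clopen sets (U ∈ τ with X ∖ U ∈ τ):
  U = ∅, X ∖ U = {37, 38, 39, 40} — both open, so U is clopen.
  U = {38}, X ∖ U = {37, 39, 40} — both open, so U is clopen.
  U = {40}, X ∖ U = {37, 38, 39} — both open, so U is clopen.
  U = {37, 39}, X ∖ U = {38, 40} — both open, so U is clopen.
  U = {38, 40}, X ∖ U = {37, 39} — both open, so U is clopen.
  U = {37, 38, 39}, X ∖ U = {40} — both open, so U is clopen.
  U = {37, 39, 40}, X ∖ U = {38} — both open, so U is clopen.
  U = {37, 38, 39, 40}, X ∖ U = ∅ — both open, so U is clopen.
Nontrivial clopen(s) exist: e.g. {40}. So (X, τ) is disconnected.
Compute connected components by grouping points that agree on all clopens:
  component: {38}
  component: {40}
  component: {37, 39}


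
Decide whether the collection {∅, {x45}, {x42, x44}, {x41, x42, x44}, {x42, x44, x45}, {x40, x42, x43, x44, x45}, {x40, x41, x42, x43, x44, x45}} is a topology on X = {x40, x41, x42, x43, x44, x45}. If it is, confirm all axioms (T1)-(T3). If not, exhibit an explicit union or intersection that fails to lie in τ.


τ is NOT a topology on X.

Axiom (T1): ∅ ∈ τ? Yes; X ∈ τ? Yes.
Axiom (T2/T3): check pairwise unions and intersections of members of τ.
Counterexample for (T2): {x45} ∪ {x41, x42, x44} = {x41, x42, x44, x45} ∉ τ. Therefore τ is NOT a topology.


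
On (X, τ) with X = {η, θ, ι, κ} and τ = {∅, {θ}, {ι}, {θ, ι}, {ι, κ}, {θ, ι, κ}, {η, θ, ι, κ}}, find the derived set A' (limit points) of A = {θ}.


A' = {η}

For each x ∈ X, list the open sets U ∈ τ with x ∈ U, then check whether U ∩ (A ∖ {x}) ≠ ∅ for every such U.
  x = η: opens ∋ x are {η, θ, ι, κ}; each meets A ∖ {η}, so x IS a limit point.
  x = θ: open {θ} ∋ x has {θ} ∩ (A ∖ {θ}) = ∅, so x is NOT a limit point.
  x = ι: open {ι} ∋ x has {ι} ∩ (A ∖ {ι}) = ∅, so x is NOT a limit point.
  x = κ: open {ι, κ} ∋ x has {ι, κ} ∩ (A ∖ {κ}) = ∅, so x is NOT a limit point.
Collecting: A' = {η}.


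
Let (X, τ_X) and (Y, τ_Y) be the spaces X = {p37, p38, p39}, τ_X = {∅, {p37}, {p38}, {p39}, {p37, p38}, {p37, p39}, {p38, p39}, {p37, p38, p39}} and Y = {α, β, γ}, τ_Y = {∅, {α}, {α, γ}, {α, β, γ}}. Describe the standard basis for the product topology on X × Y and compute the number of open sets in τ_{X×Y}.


Basis B = {∅ × ∅, {p37} × {α}, {p38} × {α}, {p39} × {α}, {p37} × {α, γ}, {p37, p38} × {α}, {p37, p39} × {α}, {p38} × {α, γ}, {p38, p39} × {α}, {p39} × {α, γ}, {p37} × {α, β, γ}, {p37, p38, p39} × {α}, {p38} × {α, β, γ}, {p39} × {α, β, γ}, {p37, p38} × {α, γ}, {p37, p39} × {α, γ}, {p38, p39} × {α, γ}, {p37, p38} × {α, β, γ}, {p37, p39} × {α, β, γ}, {p37, p38, p39} × {α, γ}, {p38, p39} × {α, β, γ}, {p37, p38, p39} × {α, β, γ}}; |τ_{X×Y}| = 64.

Enumerate products U × V with U ∈ τ_X, V ∈ τ_Y (deduplicated):
  ∅ × ∅ = {} (∅)
  {p37} × {α} = {(p37,α)}
  {p38} × {α} = {(p38,α)}
  {p39} × {α} = {(p39,α)}
  {p37} × {α, γ} = {(p37,α), (p37,γ)}
  {p37, p38} × {α} = {(p37,α), (p38,α)}
  {p37, p39} × {α} = {(p37,α), (p39,α)}
  {p38} × {α, γ} = {(p38,α), (p38,γ)}
  {p38, p39} × {α} = {(p38,α), (p39,α)}
  {p39} × {α, γ} = {(p39,α), (p39,γ)}
  {p37} × {α, β, γ} = {(p37,α), (p37,β), (p37,γ)}
  {p37, p38, p39} × {α} = {(p37,α), (p38,α), (p39,α)}
  {p38} × {α, β, γ} = {(p38,α), (p38,β), (p38,γ)}
  {p39} × {α, β, γ} = {(p39,α), (p39,β), (p39,γ)}
  {p37, p38} × {α, γ} = {(p37,α), (p37,γ), (p38,α), (p38,γ)}
  {p37, p39} × {α, γ} = {(p37,α), (p37,γ), (p39,α), (p39,γ)}
  {p38, p39} × {α, γ} = {(p38,α), (p38,γ), (p39,α), (p39,γ)}
  {p37, p38} × {α, β, γ} = {(p37,α), (p37,β), (p37,γ), (p38,α), (p38,β), (p38,γ)}
  {p37, p39} × {α, β, γ} = {(p37,α), (p37,β), (p37,γ), (p39,α), (p39,β), (p39,γ)}
  {p37, p38, p39} × {α, γ} = {(p37,α), (p37,γ), (p38,α), (p38,γ), (p39,α), (p39,γ)}
  {p38, p39} × {α, β, γ} = {(p38,α), (p38,β), (p38,γ), (p39,α), (p39,β), (p39,γ)}
  {p37, p38, p39} × {α, β, γ} = {(p37,α), (p37,β), (p37,γ), (p38,α), (p38,β), (p38,γ), (p39,α), (p39,β), (p39,γ)}
These 22 distinct sets form the basis B.
Close under arbitrary unions to get τ_{X×Y}; counting gives |τ_{X×Y}| = 64.


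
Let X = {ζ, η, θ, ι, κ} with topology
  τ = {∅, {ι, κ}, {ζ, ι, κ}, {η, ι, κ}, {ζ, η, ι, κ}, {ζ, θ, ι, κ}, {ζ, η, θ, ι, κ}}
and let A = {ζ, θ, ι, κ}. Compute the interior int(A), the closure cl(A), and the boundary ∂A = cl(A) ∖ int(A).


int(A) = {ζ, θ, ι, κ}, cl(A) = {ζ, η, θ, ι, κ}, ∂A = {η}.

Closed sets in (X, τ) are complements of opens:
  closed(X, τ) = {∅, {η}, {θ}, {ζ, θ}, {η, θ}, {ζ, η, θ}, {ζ, η, θ, ι, κ}}.
int(A) = ⋃ {U ∈ τ : U ⊆ A}. Opens contained in A: ∅, {ι, κ}, {ζ, ι, κ}, {ζ, θ, ι, κ}.
Taking the union of these: int(A) = {ζ, θ, ι, κ}.
cl(A) = ⋂ {C closed : A ⊆ C}. Closed sets containing A: {ζ, η, θ, ι, κ}.
Intersecting these: cl(A) = {ζ, η, θ, ι, κ}.
∂A = cl(A) ∖ int(A) = {ζ, η, θ, ι, κ} ∖ {ζ, θ, ι, κ} = {η}.


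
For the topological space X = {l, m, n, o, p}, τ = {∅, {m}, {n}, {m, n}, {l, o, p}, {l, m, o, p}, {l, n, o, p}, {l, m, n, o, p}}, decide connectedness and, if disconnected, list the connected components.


(X, τ) is disconnected; components = [{m}, {n}, {l, o, p}].

Find clopen sets (U ∈ τ with X ∖ U ∈ τ):
  U = ∅, X ∖ U = {l, m, n, o, p} — both open, so U is clopen.
  U = {m}, X ∖ U = {l, n, o, p} — both open, so U is clopen.
  U = {n}, X ∖ U = {l, m, o, p} — both open, so U is clopen.
  U = {m, n}, X ∖ U = {l, o, p} — both open, so U is clopen.
  U = {l, o, p}, X ∖ U = {m, n} — both open, so U is clopen.
  U = {l, m, o, p}, X ∖ U = {n} — both open, so U is clopen.
  U = {l, n, o, p}, X ∖ U = {m} — both open, so U is clopen.
  U = {l, m, n, o, p}, X ∖ U = ∅ — both open, so U is clopen.
Nontrivial clopen(s) exist: e.g. {n}. So (X, τ) is disconnected.
Compute connected components by grouping points that agree on all clopens:
  component: {m}
  component: {n}
  component: {l, o, p}


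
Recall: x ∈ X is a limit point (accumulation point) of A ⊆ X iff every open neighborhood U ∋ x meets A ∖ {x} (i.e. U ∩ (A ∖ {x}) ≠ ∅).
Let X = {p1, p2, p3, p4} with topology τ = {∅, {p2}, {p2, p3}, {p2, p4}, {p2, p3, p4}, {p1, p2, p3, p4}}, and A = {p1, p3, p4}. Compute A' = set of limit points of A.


A' = {p1}

For each x ∈ X, list the open sets U ∈ τ with x ∈ U, then check whether U ∩ (A ∖ {x}) ≠ ∅ for every such U.
  x = p1: opens ∋ x are {p1, p2, p3, p4}; each meets A ∖ {p1}, so x IS a limit point.
  x = p2: open {p2} ∋ x has {p2} ∩ (A ∖ {p2}) = ∅, so x is NOT a limit point.
  x = p3: open {p2, p3} ∋ x has {p2, p3} ∩ (A ∖ {p3}) = ∅, so x is NOT a limit point.
  x = p4: open {p2, p4} ∋ x has {p2, p4} ∩ (A ∖ {p4}) = ∅, so x is NOT a limit point.
Collecting: A' = {p1}.


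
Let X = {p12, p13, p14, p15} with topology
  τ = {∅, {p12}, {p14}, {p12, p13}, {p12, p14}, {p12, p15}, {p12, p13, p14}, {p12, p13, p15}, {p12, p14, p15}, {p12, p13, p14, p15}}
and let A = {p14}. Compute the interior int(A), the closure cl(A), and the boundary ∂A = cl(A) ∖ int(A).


int(A) = {p14}, cl(A) = {p14}, ∂A = ∅.

Closed sets in (X, τ) are complements of opens:
  closed(X, τ) = {∅, {p13}, {p14}, {p15}, {p13, p14}, {p13, p15}, {p14, p15}, {p12, p13, p15}, {p13, p14, p15}, {p12, p13, p14, p15}}.
int(A) = ⋃ {U ∈ τ : U ⊆ A}. Opens contained in A: ∅, {p14}.
Taking the union of these: int(A) = {p14}.
cl(A) = ⋂ {C closed : A ⊆ C}. Closed sets containing A: {p14}, {p13, p14}, {p14, p15}, {p13, p14, p15}, {p12, p13, p14, p15}.
Intersecting these: cl(A) = {p14}.
∂A = cl(A) ∖ int(A) = {p14} ∖ {p14} = ∅.


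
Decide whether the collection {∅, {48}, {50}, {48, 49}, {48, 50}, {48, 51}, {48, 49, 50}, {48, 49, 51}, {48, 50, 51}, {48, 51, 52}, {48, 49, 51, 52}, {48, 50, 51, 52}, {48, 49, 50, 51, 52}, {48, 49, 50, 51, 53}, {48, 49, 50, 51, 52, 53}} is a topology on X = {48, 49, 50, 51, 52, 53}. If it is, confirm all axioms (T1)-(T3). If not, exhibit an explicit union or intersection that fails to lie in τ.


τ is NOT a topology on X.

Axiom (T1): ∅ ∈ τ? Yes; X ∈ τ? Yes.
Axiom (T2/T3): check pairwise unions and intersections of members of τ.
Counterexample for (T2): {50} ∪ {48, 49, 51} = {48, 49, 50, 51} ∉ τ. Therefore τ is NOT a topology.


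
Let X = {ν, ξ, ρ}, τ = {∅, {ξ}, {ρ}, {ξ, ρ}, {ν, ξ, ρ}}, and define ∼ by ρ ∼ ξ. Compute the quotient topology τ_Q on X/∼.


X/∼ = {[ν], [ξ=ρ]}; |τ_Q| = 3.

Equivalence classes: [ν], [ξ=ρ].
Quotient map π: X → X/∼ sends ν ↦ [ν], ξ ↦ [ξ=ρ], ρ ↦ [ξ=ρ].
For each subset V ⊆ X/∼, compute π^{-1}(V) ⊆ X and check whether π^{-1}(V) ∈ τ. V is open in τ_Q iff π^{-1}(V) ∈ τ.
  V = {}: π^{-1}(V) = ∅ ∈ τ ✓.
  V = {[ν]}: π^{-1}(V) = {ν} ∉ τ ✗.
  V = {[ξ=ρ]}: π^{-1}(V) = {ξ, ρ} ∈ τ ✓.
  V = {[ν], [ξ=ρ]}: π^{-1}(V) = {ν, ξ, ρ} ∈ τ ✓.
Open sets in the quotient: τ_Q = {{}, {[ξ=ρ]}, {[ν], [ξ=ρ]}} (3 elements).


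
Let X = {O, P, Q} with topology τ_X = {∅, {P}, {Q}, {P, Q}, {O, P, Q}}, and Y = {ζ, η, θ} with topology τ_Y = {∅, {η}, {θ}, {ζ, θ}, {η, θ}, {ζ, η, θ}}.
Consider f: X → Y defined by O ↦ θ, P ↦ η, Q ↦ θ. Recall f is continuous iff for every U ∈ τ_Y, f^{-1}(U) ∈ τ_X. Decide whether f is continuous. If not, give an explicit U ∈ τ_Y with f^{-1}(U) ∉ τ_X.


f is NOT continuous.

Compute f^{-1}(U) for each U ∈ τ_Y:
  U = ∅: f^{-1}(U) = ∅ ∈ τ_X ✓.
  U = {η}: f^{-1}(U) = {P} ∈ τ_X ✓.
  U = {θ}: f^{-1}(U) = {O, Q} ∉ τ_X ✗.
  U = {ζ, θ}: f^{-1}(U) = {O, Q} ∉ τ_X ✗.
  U = {η, θ}: f^{-1}(U) = {O, P, Q} ∈ τ_X ✓.
  U = {ζ, η, θ}: f^{-1}(U) = {O, P, Q} ∈ τ_X ✓.
Found U = {θ} with f^{-1}(U) = {O, Q} not in τ_X. Therefore f is NOT continuous.


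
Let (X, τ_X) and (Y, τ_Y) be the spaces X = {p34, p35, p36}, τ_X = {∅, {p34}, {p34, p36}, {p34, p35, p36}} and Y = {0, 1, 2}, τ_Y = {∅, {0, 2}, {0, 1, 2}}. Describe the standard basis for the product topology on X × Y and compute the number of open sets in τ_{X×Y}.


Basis B = {∅ × ∅, {p34} × {0, 2}, {p34} × {0, 1, 2}, {p34, p36} × {0, 2}, {p34, p36} × {0, 1, 2}, {p34, p35, p36} × {0, 2}, {p34, p35, p36} × {0, 1, 2}}; |τ_{X×Y}| = 10.

Enumerate products U × V with U ∈ τ_X, V ∈ τ_Y (deduplicated):
  ∅ × ∅ = {} (∅)
  {p34} × {0, 2} = {(p34,0), (p34,2)}
  {p34} × {0, 1, 2} = {(p34,0), (p34,1), (p34,2)}
  {p34, p36} × {0, 2} = {(p34,0), (p34,2), (p36,0), (p36,2)}
  {p34, p36} × {0, 1, 2} = {(p34,0), (p34,1), (p34,2), (p36,0), (p36,1), (p36,2)}
  {p34, p35, p36} × {0, 2} = {(p34,0), (p34,2), (p35,0), (p35,2), (p36,0), (p36,2)}
  {p34, p35, p36} × {0, 1, 2} = {(p34,0), (p34,1), (p34,2), (p35,0), (p35,1), (p35,2), (p36,0), (p36,1), (p36,2)}
These 7 distinct sets form the basis B.
Close under arbitrary unions to get τ_{X×Y}; counting gives |τ_{X×Y}| = 10.


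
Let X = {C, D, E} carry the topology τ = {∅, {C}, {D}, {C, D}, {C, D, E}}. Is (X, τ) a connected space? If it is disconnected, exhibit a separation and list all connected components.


(X, τ) is connected.

Find clopen sets (U ∈ τ with X ∖ U ∈ τ):
  U = ∅, X ∖ U = {C, D, E} — both open, so U is clopen.
  U = {C, D, E}, X ∖ U = ∅ — both open, so U is clopen.
Only trivial clopens (∅ and X) exist, so (X, τ) is connected.
Compute connected components by grouping points that agree on all clopens:
  component: {C, D, E}


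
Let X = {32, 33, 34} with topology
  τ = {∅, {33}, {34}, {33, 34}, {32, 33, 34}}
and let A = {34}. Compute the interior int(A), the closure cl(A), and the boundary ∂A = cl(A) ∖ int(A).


int(A) = {34}, cl(A) = {32, 34}, ∂A = {32}.

Closed sets in (X, τ) are complements of opens:
  closed(X, τ) = {∅, {32}, {32, 33}, {32, 34}, {32, 33, 34}}.
int(A) = ⋃ {U ∈ τ : U ⊆ A}. Opens contained in A: ∅, {34}.
Taking the union of these: int(A) = {34}.
cl(A) = ⋂ {C closed : A ⊆ C}. Closed sets containing A: {32, 34}, {32, 33, 34}.
Intersecting these: cl(A) = {32, 34}.
∂A = cl(A) ∖ int(A) = {32, 34} ∖ {34} = {32}.


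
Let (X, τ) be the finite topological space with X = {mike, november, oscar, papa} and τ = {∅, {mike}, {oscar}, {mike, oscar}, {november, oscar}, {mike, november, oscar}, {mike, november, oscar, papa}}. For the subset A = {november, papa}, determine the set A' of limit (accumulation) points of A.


A' = {papa}

For each x ∈ X, list the open sets U ∈ τ with x ∈ U, then check whether U ∩ (A ∖ {x}) ≠ ∅ for every such U.
  x = mike: open {mike} ∋ x has {mike} ∩ (A ∖ {mike}) = ∅, so x is NOT a limit point.
  x = november: open {november, oscar} ∋ x has {november, oscar} ∩ (A ∖ {november}) = ∅, so x is NOT a limit point.
  x = oscar: open {oscar} ∋ x has {oscar} ∩ (A ∖ {oscar}) = ∅, so x is NOT a limit point.
  x = papa: opens ∋ x are {mike, november, oscar, papa}; each meets A ∖ {papa}, so x IS a limit point.
Collecting: A' = {papa}.


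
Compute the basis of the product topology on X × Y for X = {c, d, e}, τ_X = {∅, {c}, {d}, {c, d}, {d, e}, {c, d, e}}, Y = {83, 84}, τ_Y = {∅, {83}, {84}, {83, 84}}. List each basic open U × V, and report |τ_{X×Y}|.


Basis B = {∅ × ∅, {c} × {83}, {c} × {84}, {d} × {83}, {d} × {84}, {c} × {83, 84}, {c, d} × {83}, {c, d} × {84}, {d} × {83, 84}, {d, e} × {83}, {d, e} × {84}, {c, d, e} × {83}, {c, d, e} × {84}, {c, d} × {83, 84}, {d, e} × {83, 84}, {c, d, e} × {83, 84}}; |τ_{X×Y}| = 36.

Enumerate products U × V with U ∈ τ_X, V ∈ τ_Y (deduplicated):
  ∅ × ∅ = {} (∅)
  {c} × {83} = {(c,83)}
  {c} × {84} = {(c,84)}
  {d} × {83} = {(d,83)}
  {d} × {84} = {(d,84)}
  {c} × {83, 84} = {(c,83), (c,84)}
  {c, d} × {83} = {(c,83), (d,83)}
  {c, d} × {84} = {(c,84), (d,84)}
  {d} × {83, 84} = {(d,83), (d,84)}
  {d, e} × {83} = {(d,83), (e,83)}
  {d, e} × {84} = {(d,84), (e,84)}
  {c, d, e} × {83} = {(c,83), (d,83), (e,83)}
  {c, d, e} × {84} = {(c,84), (d,84), (e,84)}
  {c, d} × {83, 84} = {(c,83), (c,84), (d,83), (d,84)}
  {d, e} × {83, 84} = {(d,83), (d,84), (e,83), (e,84)}
  {c, d, e} × {83, 84} = {(c,83), (c,84), (d,83), (d,84), (e,83), (e,84)}
These 16 distinct sets form the basis B.
Close under arbitrary unions to get τ_{X×Y}; counting gives |τ_{X×Y}| = 36.


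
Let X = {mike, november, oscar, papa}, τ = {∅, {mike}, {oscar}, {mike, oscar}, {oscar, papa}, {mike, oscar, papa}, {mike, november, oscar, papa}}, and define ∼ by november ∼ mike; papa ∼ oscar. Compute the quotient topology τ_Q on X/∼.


X/∼ = {[mike=november], [oscar=papa]}; |τ_Q| = 3.

Equivalence classes: [mike=november], [oscar=papa].
Quotient map π: X → X/∼ sends mike ↦ [mike=november], november ↦ [mike=november], oscar ↦ [oscar=papa], papa ↦ [oscar=papa].
For each subset V ⊆ X/∼, compute π^{-1}(V) ⊆ X and check whether π^{-1}(V) ∈ τ. V is open in τ_Q iff π^{-1}(V) ∈ τ.
  V = {}: π^{-1}(V) = ∅ ∈ τ ✓.
  V = {[mike=november]}: π^{-1}(V) = {mike, november} ∉ τ ✗.
  V = {[oscar=papa]}: π^{-1}(V) = {oscar, papa} ∈ τ ✓.
  V = {[mike=november], [oscar=papa]}: π^{-1}(V) = {mike, november, oscar, papa} ∈ τ ✓.
Open sets in the quotient: τ_Q = {{}, {[oscar=papa]}, {[mike=november], [oscar=papa]}} (3 elements).


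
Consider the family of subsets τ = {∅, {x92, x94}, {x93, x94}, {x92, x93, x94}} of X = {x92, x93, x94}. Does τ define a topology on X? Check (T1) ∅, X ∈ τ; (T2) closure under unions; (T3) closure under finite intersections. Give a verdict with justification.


τ is NOT a topology on X.

Axiom (T1): ∅ ∈ τ? Yes; X ∈ τ? Yes.
Axiom (T2/T3): check pairwise unions and intersections of members of τ.
Counterexample for (T3): {x92, x94} ∩ {x93, x94} = {x94} ∉ τ. Therefore τ is NOT a topology.


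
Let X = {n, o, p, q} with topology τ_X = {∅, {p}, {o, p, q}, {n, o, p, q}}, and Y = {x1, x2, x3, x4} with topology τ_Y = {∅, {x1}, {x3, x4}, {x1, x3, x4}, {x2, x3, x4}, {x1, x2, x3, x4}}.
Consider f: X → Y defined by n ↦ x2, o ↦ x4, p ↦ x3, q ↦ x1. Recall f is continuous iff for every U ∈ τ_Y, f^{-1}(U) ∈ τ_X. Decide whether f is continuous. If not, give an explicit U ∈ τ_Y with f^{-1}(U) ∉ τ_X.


f is NOT continuous.

Compute f^{-1}(U) for each U ∈ τ_Y:
  U = ∅: f^{-1}(U) = ∅ ∈ τ_X ✓.
  U = {x1}: f^{-1}(U) = {q} ∉ τ_X ✗.
  U = {x3, x4}: f^{-1}(U) = {o, p} ∉ τ_X ✗.
  U = {x1, x3, x4}: f^{-1}(U) = {o, p, q} ∈ τ_X ✓.
  U = {x2, x3, x4}: f^{-1}(U) = {n, o, p} ∉ τ_X ✗.
  U = {x1, x2, x3, x4}: f^{-1}(U) = {n, o, p, q} ∈ τ_X ✓.
Found U = {x1} with f^{-1}(U) = {q} not in τ_X. Therefore f is NOT continuous.


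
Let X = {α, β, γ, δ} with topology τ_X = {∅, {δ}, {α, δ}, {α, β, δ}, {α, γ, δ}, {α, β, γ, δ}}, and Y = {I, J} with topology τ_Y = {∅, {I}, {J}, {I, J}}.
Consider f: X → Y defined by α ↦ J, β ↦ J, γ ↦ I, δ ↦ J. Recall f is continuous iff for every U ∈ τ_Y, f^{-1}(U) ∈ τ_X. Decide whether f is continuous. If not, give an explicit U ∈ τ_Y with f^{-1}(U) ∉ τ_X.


f is NOT continuous.

Compute f^{-1}(U) for each U ∈ τ_Y:
  U = ∅: f^{-1}(U) = ∅ ∈ τ_X ✓.
  U = {I}: f^{-1}(U) = {γ} ∉ τ_X ✗.
  U = {J}: f^{-1}(U) = {α, β, δ} ∈ τ_X ✓.
  U = {I, J}: f^{-1}(U) = {α, β, γ, δ} ∈ τ_X ✓.
Found U = {I} with f^{-1}(U) = {γ} not in τ_X. Therefore f is NOT continuous.


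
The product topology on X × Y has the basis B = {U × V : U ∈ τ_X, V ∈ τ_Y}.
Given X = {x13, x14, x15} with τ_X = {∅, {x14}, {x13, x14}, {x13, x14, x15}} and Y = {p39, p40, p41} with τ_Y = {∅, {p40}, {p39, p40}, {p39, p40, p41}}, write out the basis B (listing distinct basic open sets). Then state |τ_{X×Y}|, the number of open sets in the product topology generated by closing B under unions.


Basis B = {∅ × ∅, {x14} × {p40}, {x13, x14} × {p40}, {x14} × {p39, p40}, {x13, x14, x15} × {p40}, {x14} × {p39, p40, p41}, {x13, x14} × {p39, p40}, {x13, x14} × {p39, p40, p41}, {x13, x14, x15} × {p39, p40}, {x13, x14, x15} × {p39, p40, p41}}; |τ_{X×Y}| = 20.

Enumerate products U × V with U ∈ τ_X, V ∈ τ_Y (deduplicated):
  ∅ × ∅ = {} (∅)
  {x14} × {p40} = {(x14,p40)}
  {x13, x14} × {p40} = {(x13,p40), (x14,p40)}
  {x14} × {p39, p40} = {(x14,p39), (x14,p40)}
  {x13, x14, x15} × {p40} = {(x13,p40), (x14,p40), (x15,p40)}
  {x14} × {p39, p40, p41} = {(x14,p39), (x14,p40), (x14,p41)}
  {x13, x14} × {p39, p40} = {(x13,p39), (x13,p40), (x14,p39), (x14,p40)}
  {x13, x14} × {p39, p40, p41} = {(x13,p39), (x13,p40), (x13,p41), (x14,p39), (x14,p40), (x14,p41)}
  {x13, x14, x15} × {p39, p40} = {(x13,p39), (x13,p40), (x14,p39), (x14,p40), (x15,p39), (x15,p40)}
  {x13, x14, x15} × {p39, p40, p41} = {(x13,p39), (x13,p40), (x13,p41), (x14,p39), (x14,p40), (x14,p41), (x15,p39), (x15,p40), (x15,p41)}
These 10 distinct sets form the basis B.
Close under arbitrary unions to get τ_{X×Y}; counting gives |τ_{X×Y}| = 20.


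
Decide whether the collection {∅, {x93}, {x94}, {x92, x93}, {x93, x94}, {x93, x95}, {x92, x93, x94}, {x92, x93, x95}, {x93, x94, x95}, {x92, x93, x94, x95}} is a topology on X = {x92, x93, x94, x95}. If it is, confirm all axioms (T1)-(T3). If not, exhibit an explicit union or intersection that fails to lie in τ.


τ IS a topology on X.

Axiom (T1): ∅ ∈ τ? Yes; X ∈ τ? Yes.
Axiom (T2/T3): check pairwise unions and intersections of members of τ.
All pairwise intersections and unions checked — each lies in τ. Therefore τ satisfies (T1), (T2), (T3): it IS a topology on X.


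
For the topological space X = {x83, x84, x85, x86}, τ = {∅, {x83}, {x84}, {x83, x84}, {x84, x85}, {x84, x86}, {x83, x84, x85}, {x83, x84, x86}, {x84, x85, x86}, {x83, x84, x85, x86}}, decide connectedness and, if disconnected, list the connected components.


(X, τ) is disconnected; components = [{x83}, {x84, x85, x86}].

Find clopen sets (U ∈ τ with X ∖ U ∈ τ):
  U = ∅, X ∖ U = {x83, x84, x85, x86} — both open, so U is clopen.
  U = {x83}, X ∖ U = {x84, x85, x86} — both open, so U is clopen.
  U = {x84, x85, x86}, X ∖ U = {x83} — both open, so U is clopen.
  U = {x83, x84, x85, x86}, X ∖ U = ∅ — both open, so U is clopen.
Nontrivial clopen(s) exist: e.g. {x83}. So (X, τ) is disconnected.
Compute connected components by grouping points that agree on all clopens:
  component: {x83}
  component: {x84, x85, x86}


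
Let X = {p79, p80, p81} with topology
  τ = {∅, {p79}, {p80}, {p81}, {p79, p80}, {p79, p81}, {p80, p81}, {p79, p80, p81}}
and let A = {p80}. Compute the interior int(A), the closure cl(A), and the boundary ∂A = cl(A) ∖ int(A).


int(A) = {p80}, cl(A) = {p80}, ∂A = ∅.

Closed sets in (X, τ) are complements of opens:
  closed(X, τ) = {∅, {p79}, {p80}, {p81}, {p79, p80}, {p79, p81}, {p80, p81}, {p79, p80, p81}}.
int(A) = ⋃ {U ∈ τ : U ⊆ A}. Opens contained in A: ∅, {p80}.
Taking the union of these: int(A) = {p80}.
cl(A) = ⋂ {C closed : A ⊆ C}. Closed sets containing A: {p80}, {p79, p80}, {p80, p81}, {p79, p80, p81}.
Intersecting these: cl(A) = {p80}.
∂A = cl(A) ∖ int(A) = {p80} ∖ {p80} = ∅.


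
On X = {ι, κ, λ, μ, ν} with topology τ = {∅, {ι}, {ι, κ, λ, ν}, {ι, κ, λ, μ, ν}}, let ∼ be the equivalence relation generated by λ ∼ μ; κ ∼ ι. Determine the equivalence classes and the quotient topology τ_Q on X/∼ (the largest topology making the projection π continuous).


X/∼ = {[ι=κ], [λ=μ], [ν]}; |τ_Q| = 2.

Equivalence classes: [ι=κ], [λ=μ], [ν].
Quotient map π: X → X/∼ sends ι ↦ [ι=κ], κ ↦ [ι=κ], λ ↦ [λ=μ], μ ↦ [λ=μ], ν ↦ [ν].
For each subset V ⊆ X/∼, compute π^{-1}(V) ⊆ X and check whether π^{-1}(V) ∈ τ. V is open in τ_Q iff π^{-1}(V) ∈ τ.
  V = {}: π^{-1}(V) = ∅ ∈ τ ✓.
  V = {[ι=κ]}: π^{-1}(V) = {ι, κ} ∉ τ ✗.
  V = {[λ=μ]}: π^{-1}(V) = {λ, μ} ∉ τ ✗.
  V = {[ι=κ], [λ=μ]}: π^{-1}(V) = {ι, κ, λ, μ} ∉ τ ✗.
  V = {[ν]}: π^{-1}(V) = {ν} ∉ τ ✗.
  V = {[ι=κ], [ν]}: π^{-1}(V) = {ι, κ, ν} ∉ τ ✗.
  V = {[λ=μ], [ν]}: π^{-1}(V) = {λ, μ, ν} ∉ τ ✗.
  V = {[ι=κ], [λ=μ], [ν]}: π^{-1}(V) = {ι, κ, λ, μ, ν} ∈ τ ✓.
Open sets in the quotient: τ_Q = {{}, {[ι=κ], [λ=μ], [ν]}} (2 elements).


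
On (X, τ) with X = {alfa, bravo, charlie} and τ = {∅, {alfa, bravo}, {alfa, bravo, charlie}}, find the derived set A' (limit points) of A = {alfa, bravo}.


A' = {alfa, bravo, charlie}

For each x ∈ X, list the open sets U ∈ τ with x ∈ U, then check whether U ∩ (A ∖ {x}) ≠ ∅ for every such U.
  x = alfa: opens ∋ x are {alfa, bravo}, {alfa, bravo, charlie}; each meets A ∖ {alfa}, so x IS a limit point.
  x = bravo: opens ∋ x are {alfa, bravo}, {alfa, bravo, charlie}; each meets A ∖ {bravo}, so x IS a limit point.
  x = charlie: opens ∋ x are {alfa, bravo, charlie}; each meets A ∖ {charlie}, so x IS a limit point.
Collecting: A' = {alfa, bravo, charlie}.


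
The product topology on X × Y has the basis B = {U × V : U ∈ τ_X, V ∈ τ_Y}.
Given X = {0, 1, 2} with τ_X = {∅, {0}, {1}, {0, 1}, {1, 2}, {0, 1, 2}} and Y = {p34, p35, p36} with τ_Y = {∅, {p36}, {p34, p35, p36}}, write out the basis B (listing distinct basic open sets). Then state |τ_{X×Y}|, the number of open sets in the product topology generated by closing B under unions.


Basis B = {∅ × ∅, {0} × {p36}, {1} × {p36}, {0, 1} × {p36}, {1, 2} × {p36}, {0} × {p34, p35, p36}, {0, 1, 2} × {p36}, {1} × {p34, p35, p36}, {0, 1} × {p34, p35, p36}, {1, 2} × {p34, p35, p36}, {0, 1, 2} × {p34, p35, p36}}; |τ_{X×Y}| = 18.

Enumerate products U × V with U ∈ τ_X, V ∈ τ_Y (deduplicated):
  ∅ × ∅ = {} (∅)
  {0} × {p36} = {(0,p36)}
  {1} × {p36} = {(1,p36)}
  {0, 1} × {p36} = {(0,p36), (1,p36)}
  {1, 2} × {p36} = {(1,p36), (2,p36)}
  {0} × {p34, p35, p36} = {(0,p34), (0,p35), (0,p36)}
  {0, 1, 2} × {p36} = {(0,p36), (1,p36), (2,p36)}
  {1} × {p34, p35, p36} = {(1,p34), (1,p35), (1,p36)}
  {0, 1} × {p34, p35, p36} = {(0,p34), (0,p35), (0,p36), (1,p34), (1,p35), (1,p36)}
  {1, 2} × {p34, p35, p36} = {(1,p34), (1,p35), (1,p36), (2,p34), (2,p35), (2,p36)}
  {0, 1, 2} × {p34, p35, p36} = {(0,p34), (0,p35), (0,p36), (1,p34), (1,p35), (1,p36), (2,p34), (2,p35), (2,p36)}
These 11 distinct sets form the basis B.
Close under arbitrary unions to get τ_{X×Y}; counting gives |τ_{X×Y}| = 18.


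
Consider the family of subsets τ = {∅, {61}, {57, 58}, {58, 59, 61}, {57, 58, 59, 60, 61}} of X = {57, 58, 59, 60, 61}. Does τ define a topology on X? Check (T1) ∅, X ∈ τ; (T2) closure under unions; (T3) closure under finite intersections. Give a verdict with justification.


τ is NOT a topology on X.

Axiom (T1): ∅ ∈ τ? Yes; X ∈ τ? Yes.
Axiom (T2/T3): check pairwise unions and intersections of members of τ.
Counterexample for (T2): {61} ∪ {57, 58} = {57, 58, 61} ∉ τ. Therefore τ is NOT a topology.


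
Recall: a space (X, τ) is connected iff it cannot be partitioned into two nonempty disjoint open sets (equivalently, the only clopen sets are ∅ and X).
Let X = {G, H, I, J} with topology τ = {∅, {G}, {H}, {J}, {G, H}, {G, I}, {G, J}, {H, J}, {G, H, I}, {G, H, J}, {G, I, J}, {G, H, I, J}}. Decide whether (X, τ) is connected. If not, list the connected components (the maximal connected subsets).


(X, τ) is disconnected; components = [{H}, {J}, {G, I}].

Find clopen sets (U ∈ τ with X ∖ U ∈ τ):
  U = ∅, X ∖ U = {G, H, I, J} — both open, so U is clopen.
  U = {H}, X ∖ U = {G, I, J} — both open, so U is clopen.
  U = {J}, X ∖ U = {G, H, I} — both open, so U is clopen.
  U = {G, I}, X ∖ U = {H, J} — both open, so U is clopen.
  U = {H, J}, X ∖ U = {G, I} — both open, so U is clopen.
  U = {G, H, I}, X ∖ U = {J} — both open, so U is clopen.
  U = {G, I, J}, X ∖ U = {H} — both open, so U is clopen.
  U = {G, H, I, J}, X ∖ U = ∅ — both open, so U is clopen.
Nontrivial clopen(s) exist: e.g. {H, J}. So (X, τ) is disconnected.
Compute connected components by grouping points that agree on all clopens:
  component: {H}
  component: {J}
  component: {G, I}


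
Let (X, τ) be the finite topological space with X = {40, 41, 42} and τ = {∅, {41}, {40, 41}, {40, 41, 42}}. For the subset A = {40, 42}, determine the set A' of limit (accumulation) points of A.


A' = {42}

For each x ∈ X, list the open sets U ∈ τ with x ∈ U, then check whether U ∩ (A ∖ {x}) ≠ ∅ for every such U.
  x = 40: open {40, 41} ∋ x has {40, 41} ∩ (A ∖ {40}) = ∅, so x is NOT a limit point.
  x = 41: open {41} ∋ x has {41} ∩ (A ∖ {41}) = ∅, so x is NOT a limit point.
  x = 42: opens ∋ x are {40, 41, 42}; each meets A ∖ {42}, so x IS a limit point.
Collecting: A' = {42}.


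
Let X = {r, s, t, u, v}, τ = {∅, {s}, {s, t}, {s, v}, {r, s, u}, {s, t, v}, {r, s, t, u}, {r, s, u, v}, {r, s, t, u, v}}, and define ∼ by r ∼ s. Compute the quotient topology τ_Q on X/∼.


X/∼ = {[r=s], [t], [u], [v]}; |τ_Q| = 5.

Equivalence classes: [r=s], [t], [u], [v].
Quotient map π: X → X/∼ sends r ↦ [r=s], s ↦ [r=s], t ↦ [t], u ↦ [u], v ↦ [v].
For each subset V ⊆ X/∼, compute π^{-1}(V) ⊆ X and check whether π^{-1}(V) ∈ τ. V is open in τ_Q iff π^{-1}(V) ∈ τ.
  V = {}: π^{-1}(V) = ∅ ∈ τ ✓.
  V = {[r=s]}: π^{-1}(V) = {r, s} ∉ τ ✗.
  V = {[t]}: π^{-1}(V) = {t} ∉ τ ✗.
  V = {[r=s], [t]}: π^{-1}(V) = {r, s, t} ∉ τ ✗.
  V = {[u]}: π^{-1}(V) = {u} ∉ τ ✗.
  V = {[r=s], [u]}: π^{-1}(V) = {r, s, u} ∈ τ ✓.
  V = {[t], [u]}: π^{-1}(V) = {t, u} ∉ τ ✗.
  V = {[r=s], [t], [u]}: π^{-1}(V) = {r, s, t, u} ∈ τ ✓.
  V = {[v]}: π^{-1}(V) = {v} ∉ τ ✗.
  V = {[r=s], [v]}: π^{-1}(V) = {r, s, v} ∉ τ ✗.
  V = {[t], [v]}: π^{-1}(V) = {t, v} ∉ τ ✗.
  V = {[r=s], [t], [v]}: π^{-1}(V) = {r, s, t, v} ∉ τ ✗.
  V = {[u], [v]}: π^{-1}(V) = {u, v} ∉ τ ✗.
  V = {[r=s], [u], [v]}: π^{-1}(V) = {r, s, u, v} ∈ τ ✓.
  V = {[t], [u], [v]}: π^{-1}(V) = {t, u, v} ∉ τ ✗.
  V = {[r=s], [t], [u], [v]}: π^{-1}(V) = {r, s, t, u, v} ∈ τ ✓.
Open sets in the quotient: τ_Q = {{}, {[r=s], [u]}, {[r=s], [t], [u]}, {[r=s], [u], [v]}, {[r=s], [t], [u], [v]}} (5 elements).


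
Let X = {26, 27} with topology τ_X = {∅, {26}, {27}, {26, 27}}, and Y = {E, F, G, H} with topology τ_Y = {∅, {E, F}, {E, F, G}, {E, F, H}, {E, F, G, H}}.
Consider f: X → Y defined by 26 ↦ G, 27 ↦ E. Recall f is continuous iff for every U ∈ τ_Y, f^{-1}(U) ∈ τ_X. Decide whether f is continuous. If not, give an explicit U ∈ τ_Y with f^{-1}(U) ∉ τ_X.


f IS continuous.

Compute f^{-1}(U) for each U ∈ τ_Y:
  U = ∅: f^{-1}(U) = ∅ ∈ τ_X ✓.
  U = {E, F}: f^{-1}(U) = {27} ∈ τ_X ✓.
  U = {E, F, G}: f^{-1}(U) = {26, 27} ∈ τ_X ✓.
  U = {E, F, H}: f^{-1}(U) = {27} ∈ τ_X ✓.
  U = {E, F, G, H}: f^{-1}(U) = {26, 27} ∈ τ_X ✓.
Every preimage lies in τ_X, so f IS continuous.


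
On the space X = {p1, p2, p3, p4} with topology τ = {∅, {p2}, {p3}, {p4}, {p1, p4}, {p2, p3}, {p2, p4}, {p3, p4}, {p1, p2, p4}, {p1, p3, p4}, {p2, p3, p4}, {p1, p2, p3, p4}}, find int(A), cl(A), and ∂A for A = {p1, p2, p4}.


int(A) = {p1, p2, p4}, cl(A) = {p1, p2, p4}, ∂A = ∅.

Closed sets in (X, τ) are complements of opens:
  closed(X, τ) = {∅, {p1}, {p2}, {p3}, {p1, p2}, {p1, p3}, {p1, p4}, {p2, p3}, {p1, p2, p3}, {p1, p2, p4}, {p1, p3, p4}, {p1, p2, p3, p4}}.
int(A) = ⋃ {U ∈ τ : U ⊆ A}. Opens contained in A: ∅, {p2}, {p4}, {p1, p4}, {p2, p4}, {p1, p2, p4}.
Taking the union of these: int(A) = {p1, p2, p4}.
cl(A) = ⋂ {C closed : A ⊆ C}. Closed sets containing A: {p1, p2, p4}, {p1, p2, p3, p4}.
Intersecting these: cl(A) = {p1, p2, p4}.
∂A = cl(A) ∖ int(A) = {p1, p2, p4} ∖ {p1, p2, p4} = ∅.


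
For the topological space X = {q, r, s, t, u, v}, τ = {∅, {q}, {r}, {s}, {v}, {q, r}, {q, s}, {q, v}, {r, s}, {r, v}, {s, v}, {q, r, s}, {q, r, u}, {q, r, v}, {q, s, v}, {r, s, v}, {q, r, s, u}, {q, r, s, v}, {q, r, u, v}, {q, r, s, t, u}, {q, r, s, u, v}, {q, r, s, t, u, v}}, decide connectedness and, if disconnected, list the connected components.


(X, τ) is disconnected; components = [{v}, {q, r, s, t, u}].

Find clopen sets (U ∈ τ with X ∖ U ∈ τ):
  U = ∅, X ∖ U = {q, r, s, t, u, v} — both open, so U is clopen.
  U = {v}, X ∖ U = {q, r, s, t, u} — both open, so U is clopen.
  U = {q, r, s, t, u}, X ∖ U = {v} — both open, so U is clopen.
  U = {q, r, s, t, u, v}, X ∖ U = ∅ — both open, so U is clopen.
Nontrivial clopen(s) exist: e.g. {q, r, s, t, u}. So (X, τ) is disconnected.
Compute connected components by grouping points that agree on all clopens:
  component: {v}
  component: {q, r, s, t, u}


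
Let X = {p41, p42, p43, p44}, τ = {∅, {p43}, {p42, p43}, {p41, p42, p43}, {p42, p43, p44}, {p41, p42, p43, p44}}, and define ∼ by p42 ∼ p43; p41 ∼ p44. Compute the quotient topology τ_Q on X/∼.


X/∼ = {[p41=p44], [p42=p43]}; |τ_Q| = 3.

Equivalence classes: [p41=p44], [p42=p43].
Quotient map π: X → X/∼ sends p41 ↦ [p41=p44], p42 ↦ [p42=p43], p43 ↦ [p42=p43], p44 ↦ [p41=p44].
For each subset V ⊆ X/∼, compute π^{-1}(V) ⊆ X and check whether π^{-1}(V) ∈ τ. V is open in τ_Q iff π^{-1}(V) ∈ τ.
  V = {}: π^{-1}(V) = ∅ ∈ τ ✓.
  V = {[p41=p44]}: π^{-1}(V) = {p41, p44} ∉ τ ✗.
  V = {[p42=p43]}: π^{-1}(V) = {p42, p43} ∈ τ ✓.
  V = {[p41=p44], [p42=p43]}: π^{-1}(V) = {p41, p42, p43, p44} ∈ τ ✓.
Open sets in the quotient: τ_Q = {{}, {[p42=p43]}, {[p41=p44], [p42=p43]}} (3 elements).


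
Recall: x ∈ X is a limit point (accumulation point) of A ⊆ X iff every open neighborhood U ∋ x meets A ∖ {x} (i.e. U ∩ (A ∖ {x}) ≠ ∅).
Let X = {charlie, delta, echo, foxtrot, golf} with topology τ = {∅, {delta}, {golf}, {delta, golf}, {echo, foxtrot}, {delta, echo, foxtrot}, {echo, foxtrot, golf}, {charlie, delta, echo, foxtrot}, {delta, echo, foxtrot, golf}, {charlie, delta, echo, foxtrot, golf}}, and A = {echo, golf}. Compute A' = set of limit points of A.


A' = {charlie, foxtrot}

For each x ∈ X, list the open sets U ∈ τ with x ∈ U, then check whether U ∩ (A ∖ {x}) ≠ ∅ for every such U.
  x = charlie: opens ∋ x are {charlie, delta, echo, foxtrot}, {charlie, delta, echo, foxtrot, golf}; each meets A ∖ {charlie}, so x IS a limit point.
  x = delta: open {delta} ∋ x has {delta} ∩ (A ∖ {delta}) = ∅, so x is NOT a limit point.
  x = echo: open {echo, foxtrot} ∋ x has {echo, foxtrot} ∩ (A ∖ {echo}) = ∅, so x is NOT a limit point.
  x = foxtrot: opens ∋ x are {echo, foxtrot}, {delta, echo, foxtrot}, {echo, foxtrot, golf}, {charlie, delta, echo, foxtrot}, {delta, echo, foxtrot, golf}, {charlie, delta, echo, foxtrot, golf}; each meets A ∖ {foxtrot}, so x IS a limit point.
  x = golf: open {golf} ∋ x has {golf} ∩ (A ∖ {golf}) = ∅, so x is NOT a limit point.
Collecting: A' = {charlie, foxtrot}.
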